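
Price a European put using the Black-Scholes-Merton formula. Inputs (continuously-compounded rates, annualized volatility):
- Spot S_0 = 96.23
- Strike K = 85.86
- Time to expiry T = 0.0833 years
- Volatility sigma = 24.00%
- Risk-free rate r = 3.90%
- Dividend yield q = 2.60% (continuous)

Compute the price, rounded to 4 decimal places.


Answer: Price = 0.1259

Derivation:
d1 = (ln(S/K) + (r - q + 0.5*sigma^2) * T) / (sigma * sqrt(T)) = 1.69637842
d2 = d1 - sigma * sqrt(T) = 1.62711025
exp(-rT) = 0.99675657; exp(-qT) = 0.99783654
P = K * exp(-rT) * N(-d2) - S_0 * exp(-qT) * N(-d1)
N(-d1) = 0.04490712; N(-d2) = 0.05185684
P = 85.8600 * 0.99675657 * 0.05185684 - 96.2300 * 0.99783654 * 0.04490712 = 0.1259


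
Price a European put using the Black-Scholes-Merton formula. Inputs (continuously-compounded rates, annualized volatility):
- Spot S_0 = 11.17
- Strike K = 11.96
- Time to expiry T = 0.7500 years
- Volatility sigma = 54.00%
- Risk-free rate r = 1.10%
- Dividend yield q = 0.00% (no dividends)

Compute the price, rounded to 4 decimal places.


Answer: Price = 2.4922

Derivation:
d1 = (ln(S/K) + (r - q + 0.5*sigma^2) * T) / (sigma * sqrt(T)) = 0.10534261
d2 = d1 - sigma * sqrt(T) = -0.36231111
exp(-rT) = 0.99178394; exp(-qT) = 1.00000000
P = K * exp(-rT) * N(-d2) - S_0 * exp(-qT) * N(-d1)
N(-d1) = 0.45805198; N(-d2) = 0.64144022
P = 11.9600 * 0.99178394 * 0.64144022 - 11.1700 * 1.00000000 * 0.45805198 = 2.4922


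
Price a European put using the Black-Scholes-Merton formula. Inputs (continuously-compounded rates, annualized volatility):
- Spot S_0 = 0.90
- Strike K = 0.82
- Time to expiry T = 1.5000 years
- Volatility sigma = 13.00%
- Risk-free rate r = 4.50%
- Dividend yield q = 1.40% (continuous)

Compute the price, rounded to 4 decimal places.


d1 = (ln(S/K) + (r - q + 0.5*sigma^2) * T) / (sigma * sqrt(T)) = 0.95633998
d2 = d1 - sigma * sqrt(T) = 0.79712315
exp(-rT) = 0.93472772; exp(-qT) = 0.97921896
P = K * exp(-rT) * N(-d2) - S_0 * exp(-qT) * N(-d1)
N(-d1) = 0.16945025; N(-d2) = 0.21268976
P = 0.8200 * 0.93472772 * 0.21268976 - 0.9000 * 0.97921896 * 0.16945025 = 0.0137

Answer: Price = 0.0137


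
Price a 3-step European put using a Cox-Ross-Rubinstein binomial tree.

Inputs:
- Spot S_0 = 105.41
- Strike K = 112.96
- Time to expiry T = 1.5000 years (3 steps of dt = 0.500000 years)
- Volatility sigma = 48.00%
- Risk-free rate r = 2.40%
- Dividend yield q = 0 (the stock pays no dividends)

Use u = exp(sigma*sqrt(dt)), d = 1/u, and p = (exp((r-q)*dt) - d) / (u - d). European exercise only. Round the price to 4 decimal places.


Answer: Price = V(0,0) = 28.3951

Derivation:
dt = T/N = 0.500000
u = exp(sigma*sqrt(dt)) = 1.404121; d = 1/u = 0.712189
p = (exp((r-q)*dt) - d) / (u - d) = 0.433400
Discount per step: exp(-r*dt) = 0.988072
Stock lattice S(k, i) with i counting down-moves:
  k=0: S(0,0) = 105.4100
  k=1: S(1,0) = 148.0084; S(1,1) = 75.0719
  k=2: S(2,0) = 207.8216; S(2,1) = 105.4100; S(2,2) = 53.4654
  k=3: S(3,0) = 291.8066; S(3,1) = 148.0084; S(3,2) = 75.0719; S(3,3) = 38.0775
Terminal payoffs V(N, i) = max(K - S_T, 0):
  V(3,0) = 0.000000; V(3,1) = 0.000000; V(3,2) = 37.888105; V(3,3) = 74.882493
Backward induction: V(k, i) = exp(-r*dt) * [p * V(k+1, i) + (1-p) * V(k+1, i+1)].
  V(2,0) = exp(-r*dt) * [p*0.000000 + (1-p)*0.000000] = 0.000000
  V(2,1) = exp(-r*dt) * [p*0.000000 + (1-p)*37.888105] = 21.211341
  V(2,2) = exp(-r*dt) * [p*37.888105 + (1-p)*74.882493] = 58.147166
  V(1,0) = exp(-r*dt) * [p*0.000000 + (1-p)*21.211341] = 11.874993
  V(1,1) = exp(-r*dt) * [p*21.211341 + (1-p)*58.147166] = 41.636541
  V(0,0) = exp(-r*dt) * [p*11.874993 + (1-p)*41.636541] = 28.395100


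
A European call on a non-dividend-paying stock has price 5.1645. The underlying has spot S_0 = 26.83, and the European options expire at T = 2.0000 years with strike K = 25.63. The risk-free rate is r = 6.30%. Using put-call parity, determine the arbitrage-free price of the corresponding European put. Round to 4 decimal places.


Answer: Put price = 0.9303

Derivation:
Put-call parity: C - P = S_0 * exp(-qT) - K * exp(-rT).
S_0 * exp(-qT) = 26.8300 * 1.00000000 = 26.83000000
K * exp(-rT) = 25.6300 * 0.88161485 = 22.59578852
P = C - S*exp(-qT) + K*exp(-rT)
P = 5.1645 - 26.83000000 + 22.59578852 = 0.9303


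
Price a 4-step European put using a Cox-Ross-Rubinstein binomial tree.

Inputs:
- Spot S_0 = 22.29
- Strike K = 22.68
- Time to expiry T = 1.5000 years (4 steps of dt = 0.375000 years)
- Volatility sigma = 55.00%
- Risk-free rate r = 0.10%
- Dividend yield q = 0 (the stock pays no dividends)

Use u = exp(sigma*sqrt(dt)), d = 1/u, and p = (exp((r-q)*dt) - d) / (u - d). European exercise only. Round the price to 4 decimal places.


dt = T/N = 0.375000
u = exp(sigma*sqrt(dt)) = 1.400466; d = 1/u = 0.714048
p = (exp((r-q)*dt) - d) / (u - d) = 0.417132
Discount per step: exp(-r*dt) = 0.999625
Stock lattice S(k, i) with i counting down-moves:
  k=0: S(0,0) = 22.2900
  k=1: S(1,0) = 31.2164; S(1,1) = 15.9161
  k=2: S(2,0) = 43.7175; S(2,1) = 22.2900; S(2,2) = 11.3649
  k=3: S(3,0) = 61.2248; S(3,1) = 31.2164; S(3,2) = 15.9161; S(3,3) = 8.1151
  k=4: S(4,0) = 85.7433; S(4,1) = 43.7175; S(4,2) = 22.2900; S(4,3) = 11.3649; S(4,4) = 5.7946
Terminal payoffs V(N, i) = max(K - S_T, 0):
  V(4,0) = 0.000000; V(4,1) = 0.000000; V(4,2) = 0.390000; V(4,3) = 11.315114; V(4,4) = 16.885444
Backward induction: V(k, i) = exp(-r*dt) * [p * V(k+1, i) + (1-p) * V(k+1, i+1)].
  V(3,0) = exp(-r*dt) * [p*0.000000 + (1-p)*0.000000] = 0.000000
  V(3,1) = exp(-r*dt) * [p*0.000000 + (1-p)*0.390000] = 0.227233
  V(3,2) = exp(-r*dt) * [p*0.390000 + (1-p)*11.315114] = 6.755363
  V(3,3) = exp(-r*dt) * [p*11.315114 + (1-p)*16.885444] = 14.556420
  V(2,0) = exp(-r*dt) * [p*0.000000 + (1-p)*0.227233] = 0.132397
  V(2,1) = exp(-r*dt) * [p*0.227233 + (1-p)*6.755363] = 4.030758
  V(2,2) = exp(-r*dt) * [p*6.755363 + (1-p)*14.556420] = 11.298110
  V(1,0) = exp(-r*dt) * [p*0.132397 + (1-p)*4.030758] = 2.403724
  V(1,1) = exp(-r*dt) * [p*4.030758 + (1-p)*11.298110] = 8.263563
  V(0,0) = exp(-r*dt) * [p*2.403724 + (1-p)*8.263563] = 5.817054

Answer: Price = V(0,0) = 5.8171


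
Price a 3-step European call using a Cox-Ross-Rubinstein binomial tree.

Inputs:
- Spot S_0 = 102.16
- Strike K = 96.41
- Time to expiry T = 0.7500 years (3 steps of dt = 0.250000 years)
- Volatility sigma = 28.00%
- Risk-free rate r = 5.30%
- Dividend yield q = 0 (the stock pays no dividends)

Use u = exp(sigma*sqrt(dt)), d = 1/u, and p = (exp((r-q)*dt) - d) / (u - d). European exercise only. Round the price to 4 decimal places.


dt = T/N = 0.250000
u = exp(sigma*sqrt(dt)) = 1.150274; d = 1/u = 0.869358
p = (exp((r-q)*dt) - d) / (u - d) = 0.512538
Discount per step: exp(-r*dt) = 0.986837
Stock lattice S(k, i) with i counting down-moves:
  k=0: S(0,0) = 102.1600
  k=1: S(1,0) = 117.5120; S(1,1) = 88.8136
  k=2: S(2,0) = 135.1709; S(2,1) = 102.1600; S(2,2) = 77.2109
  k=3: S(3,0) = 155.4836; S(3,1) = 117.5120; S(3,2) = 88.8136; S(3,3) = 67.1239
Terminal payoffs V(N, i) = max(S_T - K, 0):
  V(3,0) = 59.073593; V(3,1) = 21.101971; V(3,2) = 0.000000; V(3,3) = 0.000000
Backward induction: V(k, i) = exp(-r*dt) * [p * V(k+1, i) + (1-p) * V(k+1, i+1)].
  V(2,0) = exp(-r*dt) * [p*59.073593 + (1-p)*21.101971] = 40.029948
  V(2,1) = exp(-r*dt) * [p*21.101971 + (1-p)*0.000000] = 10.673204
  V(2,2) = exp(-r*dt) * [p*0.000000 + (1-p)*0.000000] = 0.000000
  V(1,0) = exp(-r*dt) * [p*40.029948 + (1-p)*10.673204] = 25.381117
  V(1,1) = exp(-r*dt) * [p*10.673204 + (1-p)*0.000000] = 5.398419
  V(0,0) = exp(-r*dt) * [p*25.381117 + (1-p)*5.398419] = 15.434446

Answer: Price = V(0,0) = 15.4344


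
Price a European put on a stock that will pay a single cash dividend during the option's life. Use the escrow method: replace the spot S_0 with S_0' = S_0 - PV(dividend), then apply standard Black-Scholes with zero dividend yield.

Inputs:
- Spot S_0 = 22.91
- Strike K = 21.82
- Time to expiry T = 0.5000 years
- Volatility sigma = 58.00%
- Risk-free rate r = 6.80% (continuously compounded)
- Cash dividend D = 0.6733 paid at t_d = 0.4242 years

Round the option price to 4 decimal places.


PV(D) = D * exp(-r * t_d) = 0.6733 * 0.97156646 = 0.65415570
S_0' = S_0 - PV(D) = 22.9100 - 0.65415570 = 22.25584430
d1 = (ln(S_0'/K) + (r + sigma^2/2)*T) / (sigma*sqrt(T)) = 0.33618699
d2 = d1 - sigma*sqrt(T) = -0.07393494
exp(-rT) = 0.96657150
N(-d1) = 0.36836493; N(-d2) = 0.52946892
P = K * exp(-rT) * N(-d2) - S_0' * N(-d1) = 21.8200 * 0.96657150 * 0.52946892 - 22.25584430 * 0.36836493 = 2.9685

Answer: Price = 2.9685


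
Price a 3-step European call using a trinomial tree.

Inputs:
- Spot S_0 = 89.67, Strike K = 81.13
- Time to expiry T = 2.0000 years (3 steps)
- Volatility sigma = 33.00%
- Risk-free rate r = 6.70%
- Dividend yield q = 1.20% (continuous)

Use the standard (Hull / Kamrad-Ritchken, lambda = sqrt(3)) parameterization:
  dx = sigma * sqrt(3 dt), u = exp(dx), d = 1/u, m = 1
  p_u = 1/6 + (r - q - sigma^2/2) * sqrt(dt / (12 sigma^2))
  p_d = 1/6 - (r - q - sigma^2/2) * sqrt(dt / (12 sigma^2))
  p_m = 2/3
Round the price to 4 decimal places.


Answer: Price = V(0,0) = 24.1725

Derivation:
dt = T/N = 0.666667; dx = sigma*sqrt(3*dt) = 0.466690
u = exp(dx) = 1.594708; d = 1/u = 0.627074
p_u = 0.167060, p_m = 0.666667, p_d = 0.166274
Discount per step: exp(-r*dt) = 0.956316
Stock lattice S(k, j) with j the centered position index:
  k=0: S(0,+0) = 89.6700
  k=1: S(1,-1) = 56.2297; S(1,+0) = 89.6700; S(1,+1) = 142.9974
  k=2: S(2,-2) = 35.2602; S(2,-1) = 56.2297; S(2,+0) = 89.6700; S(2,+1) = 142.9974; S(2,+2) = 228.0391
  k=3: S(3,-3) = 22.1108; S(3,-2) = 35.2602; S(3,-1) = 56.2297; S(3,+0) = 89.6700; S(3,+1) = 142.9974; S(3,+2) = 228.0391; S(3,+3) = 363.6558
Terminal payoffs V(N, j) = max(S_T - K, 0):
  V(3,-3) = 0.000000; V(3,-2) = 0.000000; V(3,-1) = 0.000000; V(3,+0) = 8.540000; V(3,+1) = 61.867442; V(3,+2) = 146.909125; V(3,+3) = 282.525755
Backward induction: V(k, j) = exp(-r*dt) * [p_u * V(k+1, j+1) + p_m * V(k+1, j) + p_d * V(k+1, j-1)]
  V(2,-2) = exp(-r*dt) * [p_u*0.000000 + p_m*0.000000 + p_d*0.000000] = 0.000000
  V(2,-1) = exp(-r*dt) * [p_u*8.540000 + p_m*0.000000 + p_d*0.000000] = 1.364365
  V(2,+0) = exp(-r*dt) * [p_u*61.867442 + p_m*8.540000 + p_d*0.000000] = 15.328675
  V(2,+1) = exp(-r*dt) * [p_u*146.909125 + p_m*61.867442 + p_d*8.540000] = 64.271626
  V(2,+2) = exp(-r*dt) * [p_u*282.525755 + p_m*146.909125 + p_d*61.867442] = 148.635413
  V(1,-1) = exp(-r*dt) * [p_u*15.328675 + p_m*1.364365 + p_d*0.000000] = 3.318778
  V(1,+0) = exp(-r*dt) * [p_u*64.271626 + p_m*15.328675 + p_d*1.364365] = 20.257800
  V(1,+1) = exp(-r*dt) * [p_u*148.635413 + p_m*64.271626 + p_d*15.328675] = 67.159664
  V(0,+0) = exp(-r*dt) * [p_u*67.159664 + p_m*20.257800 + p_d*3.318778] = 24.172504


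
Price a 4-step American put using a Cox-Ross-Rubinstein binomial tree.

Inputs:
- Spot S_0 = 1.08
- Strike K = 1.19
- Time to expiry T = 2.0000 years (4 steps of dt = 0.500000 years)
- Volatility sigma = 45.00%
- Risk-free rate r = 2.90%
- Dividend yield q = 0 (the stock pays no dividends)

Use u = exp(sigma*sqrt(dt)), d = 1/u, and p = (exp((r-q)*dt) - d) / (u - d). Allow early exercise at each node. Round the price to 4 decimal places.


dt = T/N = 0.500000
u = exp(sigma*sqrt(dt)) = 1.374648; d = 1/u = 0.727459
p = (exp((r-q)*dt) - d) / (u - d) = 0.443683
Discount per step: exp(-r*dt) = 0.985605
Stock lattice S(k, i) with i counting down-moves:
  k=0: S(0,0) = 1.0800
  k=1: S(1,0) = 1.4846; S(1,1) = 0.7857
  k=2: S(2,0) = 2.0408; S(2,1) = 1.0800; S(2,2) = 0.5715
  k=3: S(3,0) = 2.8054; S(3,1) = 1.4846; S(3,2) = 0.7857; S(3,3) = 0.4158
  k=4: S(4,0) = 3.8565; S(4,1) = 2.0408; S(4,2) = 1.0800; S(4,3) = 0.5715; S(4,4) = 0.3025
Terminal payoffs V(N, i) = max(K - S_T, 0):
  V(4,0) = 0.000000; V(4,1) = 0.000000; V(4,2) = 0.110000; V(4,3) = 0.618468; V(4,4) = 0.887548
Backward induction: V(k, i) = exp(-r*dt) * [p * V(k+1, i) + (1-p) * V(k+1, i+1)]; then take max(V_cont, immediate exercise) for American.
  V(3,0) = exp(-r*dt) * [p*0.000000 + (1-p)*0.000000] = 0.000000; exercise = 0.000000; V(3,0) = max -> 0.000000
  V(3,1) = exp(-r*dt) * [p*0.000000 + (1-p)*0.110000] = 0.060314; exercise = 0.000000; V(3,1) = max -> 0.060314
  V(3,2) = exp(-r*dt) * [p*0.110000 + (1-p)*0.618468] = 0.387214; exercise = 0.404345; V(3,2) = max -> 0.404345
  V(3,3) = exp(-r*dt) * [p*0.618468 + (1-p)*0.887548] = 0.757104; exercise = 0.774234; V(3,3) = max -> 0.774234
  V(2,0) = exp(-r*dt) * [p*0.000000 + (1-p)*0.060314] = 0.033071; exercise = 0.000000; V(2,0) = max -> 0.033071
  V(2,1) = exp(-r*dt) * [p*0.060314 + (1-p)*0.404345] = 0.248081; exercise = 0.110000; V(2,1) = max -> 0.248081
  V(2,2) = exp(-r*dt) * [p*0.404345 + (1-p)*0.774234] = 0.601338; exercise = 0.618468; V(2,2) = max -> 0.618468
  V(1,0) = exp(-r*dt) * [p*0.033071 + (1-p)*0.248081] = 0.150487; exercise = 0.000000; V(1,0) = max -> 0.150487
  V(1,1) = exp(-r*dt) * [p*0.248081 + (1-p)*0.618468] = 0.447596; exercise = 0.404345; V(1,1) = max -> 0.447596
  V(0,0) = exp(-r*dt) * [p*0.150487 + (1-p)*0.447596] = 0.311228; exercise = 0.110000; V(0,0) = max -> 0.311228

Answer: Price = V(0,0) = 0.3112


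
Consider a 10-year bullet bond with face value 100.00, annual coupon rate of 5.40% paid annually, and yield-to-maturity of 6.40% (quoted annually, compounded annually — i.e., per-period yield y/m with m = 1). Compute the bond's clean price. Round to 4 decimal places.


Answer: Price = 92.7774

Derivation:
Coupon per period c = face * coupon_rate / m = 5.400000
Periods per year m = 1; per-period yield y/m = 0.064000
Number of cashflows N = 10
Cashflows (t years, CF_t, discount factor 1/(1+y/m)^(m*t), PV):
  t = 1.0000: CF_t = 5.400000, DF = 0.939850, PV = 5.075188
  t = 2.0000: CF_t = 5.400000, DF = 0.883317, PV = 4.769914
  t = 3.0000: CF_t = 5.400000, DF = 0.830185, PV = 4.483001
  t = 4.0000: CF_t = 5.400000, DF = 0.780249, PV = 4.213347
  t = 5.0000: CF_t = 5.400000, DF = 0.733317, PV = 3.959913
  t = 6.0000: CF_t = 5.400000, DF = 0.689208, PV = 3.721723
  t = 7.0000: CF_t = 5.400000, DF = 0.647752, PV = 3.497860
  t = 8.0000: CF_t = 5.400000, DF = 0.608789, PV = 3.287462
  t = 9.0000: CF_t = 5.400000, DF = 0.572170, PV = 3.089720
  t = 10.0000: CF_t = 105.400000, DF = 0.537754, PV = 56.679281
Price P = sum_t PV_t = 92.777408


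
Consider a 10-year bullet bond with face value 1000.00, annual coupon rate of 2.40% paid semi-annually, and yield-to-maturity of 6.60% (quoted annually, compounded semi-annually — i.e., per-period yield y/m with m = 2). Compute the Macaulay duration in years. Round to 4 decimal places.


Coupon per period c = face * coupon_rate / m = 12.000000
Periods per year m = 2; per-period yield y/m = 0.033000
Number of cashflows N = 20
Cashflows (t years, CF_t, discount factor 1/(1+y/m)^(m*t), PV):
  t = 0.5000: CF_t = 12.000000, DF = 0.968054, PV = 11.616651
  t = 1.0000: CF_t = 12.000000, DF = 0.937129, PV = 11.245547
  t = 1.5000: CF_t = 12.000000, DF = 0.907192, PV = 10.886300
  t = 2.0000: CF_t = 12.000000, DF = 0.878211, PV = 10.538528
  t = 2.5000: CF_t = 12.000000, DF = 0.850156, PV = 10.201867
  t = 3.0000: CF_t = 12.000000, DF = 0.822997, PV = 9.875960
  t = 3.5000: CF_t = 12.000000, DF = 0.796705, PV = 9.560465
  t = 4.0000: CF_t = 12.000000, DF = 0.771254, PV = 9.255048
  t = 4.5000: CF_t = 12.000000, DF = 0.746616, PV = 8.959388
  t = 5.0000: CF_t = 12.000000, DF = 0.722764, PV = 8.673173
  t = 5.5000: CF_t = 12.000000, DF = 0.699675, PV = 8.396102
  t = 6.0000: CF_t = 12.000000, DF = 0.677323, PV = 8.127882
  t = 6.5000: CF_t = 12.000000, DF = 0.655686, PV = 7.868230
  t = 7.0000: CF_t = 12.000000, DF = 0.634739, PV = 7.616874
  t = 7.5000: CF_t = 12.000000, DF = 0.614462, PV = 7.373546
  t = 8.0000: CF_t = 12.000000, DF = 0.594833, PV = 7.137993
  t = 8.5000: CF_t = 12.000000, DF = 0.575830, PV = 6.909964
  t = 9.0000: CF_t = 12.000000, DF = 0.557435, PV = 6.689220
  t = 9.5000: CF_t = 12.000000, DF = 0.539627, PV = 6.475527
  t = 10.0000: CF_t = 1012.000000, DF = 0.522388, PV = 528.657116
Price P = sum_t PV_t = 696.065380
Macaulay numerator sum_t t * PV_t:
  t * PV_t at t = 0.5000: 5.808325
  t * PV_t at t = 1.0000: 11.245547
  t * PV_t at t = 1.5000: 16.329449
  t * PV_t at t = 2.0000: 21.077056
  t * PV_t at t = 2.5000: 25.504666
  t * PV_t at t = 3.0000: 29.627880
  t * PV_t at t = 3.5000: 33.461626
  t * PV_t at t = 4.0000: 37.020192
  t * PV_t at t = 4.5000: 40.317247
  t * PV_t at t = 5.0000: 43.365867
  t * PV_t at t = 5.5000: 46.178561
  t * PV_t at t = 6.0000: 48.767292
  t * PV_t at t = 6.5000: 51.143497
  t * PV_t at t = 7.0000: 53.318115
  t * PV_t at t = 7.5000: 55.301599
  t * PV_t at t = 8.0000: 57.103942
  t * PV_t at t = 8.5000: 58.734693
  t * PV_t at t = 9.0000: 60.202977
  t * PV_t at t = 9.5000: 61.517509
  t * PV_t at t = 10.0000: 5286.571156
Macaulay duration D = (sum_t t * PV_t) / P = 6042.597198 / 696.065380 = 8.681077

Answer: Macaulay duration = 8.6811 years


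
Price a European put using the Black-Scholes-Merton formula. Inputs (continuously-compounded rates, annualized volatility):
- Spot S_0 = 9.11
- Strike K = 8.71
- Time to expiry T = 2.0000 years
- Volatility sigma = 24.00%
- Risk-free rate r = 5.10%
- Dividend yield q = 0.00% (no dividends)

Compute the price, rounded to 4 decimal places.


d1 = (ln(S/K) + (r - q + 0.5*sigma^2) * T) / (sigma * sqrt(T)) = 0.60251661
d2 = d1 - sigma * sqrt(T) = 0.26310536
exp(-rT) = 0.90302955; exp(-qT) = 1.00000000
P = K * exp(-rT) * N(-d2) - S_0 * exp(-qT) * N(-d1)
N(-d1) = 0.27341515; N(-d2) = 0.39623469
P = 8.7100 * 0.90302955 * 0.39623469 - 9.1100 * 1.00000000 * 0.27341515 = 0.6257

Answer: Price = 0.6257


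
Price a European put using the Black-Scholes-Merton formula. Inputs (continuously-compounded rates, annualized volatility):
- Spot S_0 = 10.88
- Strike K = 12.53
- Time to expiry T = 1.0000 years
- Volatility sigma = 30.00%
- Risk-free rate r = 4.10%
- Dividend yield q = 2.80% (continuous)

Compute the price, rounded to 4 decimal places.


d1 = (ln(S/K) + (r - q + 0.5*sigma^2) * T) / (sigma * sqrt(T)) = -0.27733176
d2 = d1 - sigma * sqrt(T) = -0.57733176
exp(-rT) = 0.95982913; exp(-qT) = 0.97238837
P = K * exp(-rT) * N(-d2) - S_0 * exp(-qT) * N(-d1)
N(-d1) = 0.60923731; N(-d2) = 0.71814232
P = 12.5300 * 0.95982913 * 0.71814232 - 10.8800 * 0.97238837 * 0.60923731 = 2.1914

Answer: Price = 2.1914


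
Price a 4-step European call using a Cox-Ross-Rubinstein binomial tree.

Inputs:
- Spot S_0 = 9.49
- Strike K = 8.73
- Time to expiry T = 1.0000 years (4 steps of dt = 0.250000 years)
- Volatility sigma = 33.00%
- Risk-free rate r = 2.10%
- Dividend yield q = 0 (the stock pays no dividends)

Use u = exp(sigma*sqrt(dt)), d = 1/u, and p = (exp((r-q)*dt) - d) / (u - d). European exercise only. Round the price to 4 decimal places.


dt = T/N = 0.250000
u = exp(sigma*sqrt(dt)) = 1.179393; d = 1/u = 0.847894
p = (exp((r-q)*dt) - d) / (u - d) = 0.474722
Discount per step: exp(-r*dt) = 0.994764
Stock lattice S(k, i) with i counting down-moves:
  k=0: S(0,0) = 9.4900
  k=1: S(1,0) = 11.1924; S(1,1) = 8.0465
  k=2: S(2,0) = 13.2003; S(2,1) = 9.4900; S(2,2) = 6.8226
  k=3: S(3,0) = 15.5683; S(3,1) = 11.1924; S(3,2) = 8.0465; S(3,3) = 5.7848
  k=4: S(4,0) = 18.3612; S(4,1) = 13.2003; S(4,2) = 9.4900; S(4,3) = 6.8226; S(4,4) = 4.9049
Terminal payoffs V(N, i) = max(S_T - K, 0):
  V(4,0) = 9.631179; V(4,1) = 4.470288; V(4,2) = 0.760000; V(4,3) = 0.000000; V(4,4) = 0.000000
Backward induction: V(k, i) = exp(-r*dt) * [p * V(k+1, i) + (1-p) * V(k+1, i+1)].
  V(3,0) = exp(-r*dt) * [p*9.631179 + (1-p)*4.470288] = 6.884041
  V(3,1) = exp(-r*dt) * [p*4.470288 + (1-p)*0.760000] = 2.508153
  V(3,2) = exp(-r*dt) * [p*0.760000 + (1-p)*0.000000] = 0.358900
  V(3,3) = exp(-r*dt) * [p*0.000000 + (1-p)*0.000000] = 0.000000
  V(2,0) = exp(-r*dt) * [p*6.884041 + (1-p)*2.508153] = 4.561473
  V(2,1) = exp(-r*dt) * [p*2.508153 + (1-p)*0.358900] = 1.371976
  V(2,2) = exp(-r*dt) * [p*0.358900 + (1-p)*0.000000] = 0.169485
  V(1,0) = exp(-r*dt) * [p*4.561473 + (1-p)*1.371976] = 2.870988
  V(1,1) = exp(-r*dt) * [p*1.371976 + (1-p)*0.169485] = 0.736458
  V(0,0) = exp(-r*dt) * [p*2.870988 + (1-p)*0.736458] = 1.740604

Answer: Price = V(0,0) = 1.7406


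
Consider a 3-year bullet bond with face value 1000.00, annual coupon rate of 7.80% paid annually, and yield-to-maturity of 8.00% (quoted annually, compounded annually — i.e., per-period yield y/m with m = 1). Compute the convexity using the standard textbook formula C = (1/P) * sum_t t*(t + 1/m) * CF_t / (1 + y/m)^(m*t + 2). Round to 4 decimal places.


Answer: Convexity = 9.3199

Derivation:
Coupon per period c = face * coupon_rate / m = 78.000000
Periods per year m = 1; per-period yield y/m = 0.080000
Number of cashflows N = 3
Cashflows (t years, CF_t, discount factor 1/(1+y/m)^(m*t), PV):
  t = 1.0000: CF_t = 78.000000, DF = 0.925926, PV = 72.222222
  t = 2.0000: CF_t = 78.000000, DF = 0.857339, PV = 66.872428
  t = 3.0000: CF_t = 1078.000000, DF = 0.793832, PV = 855.751156
Price P = sum_t PV_t = 994.845806
Convexity numerator sum_t t*(t + 1/m) * CF_t / (1+y/m)^(m*t + 2):
  t = 1.0000: term = 123.837830
  t = 2.0000: term = 343.993971
  t = 3.0000: term = 8804.024237
Convexity = (1/P) * sum = 9271.856038 / 994.845806 = 9.319893


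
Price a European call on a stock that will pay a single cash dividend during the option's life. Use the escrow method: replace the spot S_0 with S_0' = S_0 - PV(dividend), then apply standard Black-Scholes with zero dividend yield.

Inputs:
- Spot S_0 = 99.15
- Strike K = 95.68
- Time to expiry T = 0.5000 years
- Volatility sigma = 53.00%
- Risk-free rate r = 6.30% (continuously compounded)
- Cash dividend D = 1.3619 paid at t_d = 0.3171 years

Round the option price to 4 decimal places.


Answer: Price = 16.8537

Derivation:
PV(D) = D * exp(-r * t_d) = 1.3619 * 0.98022092 = 1.33496288
S_0' = S_0 - PV(D) = 99.1500 - 1.33496288 = 97.81503712
d1 = (ln(S_0'/K) + (r + sigma^2/2)*T) / (sigma*sqrt(T)) = 0.33032301
d2 = d1 - sigma*sqrt(T) = -0.04444359
exp(-rT) = 0.96899096
N(d1) = 0.62942205; N(d2) = 0.48227541
C = S_0' * N(d1) - K * exp(-rT) * N(d2) = 97.81503712 * 0.62942205 - 95.6800 * 0.96899096 * 0.48227541 = 16.8537


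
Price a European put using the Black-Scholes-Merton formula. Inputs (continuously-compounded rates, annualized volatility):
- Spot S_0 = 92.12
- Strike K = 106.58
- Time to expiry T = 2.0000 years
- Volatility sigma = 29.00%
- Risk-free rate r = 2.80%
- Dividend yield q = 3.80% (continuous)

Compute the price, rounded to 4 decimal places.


d1 = (ln(S/K) + (r - q + 0.5*sigma^2) * T) / (sigma * sqrt(T)) = -0.19921832
d2 = d1 - sigma * sqrt(T) = -0.60934025
exp(-rT) = 0.94553914; exp(-qT) = 0.92681621
P = K * exp(-rT) * N(-d2) - S_0 * exp(-qT) * N(-d1)
N(-d1) = 0.57895401; N(-d2) = 0.72885053
P = 106.5800 * 0.94553914 * 0.72885053 - 92.1200 * 0.92681621 * 0.57895401 = 24.0202

Answer: Price = 24.0202


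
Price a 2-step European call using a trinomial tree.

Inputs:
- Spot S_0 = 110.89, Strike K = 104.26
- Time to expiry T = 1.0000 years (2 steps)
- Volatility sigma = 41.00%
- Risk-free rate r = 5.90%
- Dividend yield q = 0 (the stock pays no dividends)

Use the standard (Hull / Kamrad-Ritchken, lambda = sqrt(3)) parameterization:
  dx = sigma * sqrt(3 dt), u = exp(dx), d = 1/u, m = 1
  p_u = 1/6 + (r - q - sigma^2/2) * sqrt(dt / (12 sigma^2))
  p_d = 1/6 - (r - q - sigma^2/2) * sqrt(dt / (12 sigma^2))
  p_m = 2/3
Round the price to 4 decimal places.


dt = T/N = 0.500000; dx = sigma*sqrt(3*dt) = 0.502145
u = exp(dx) = 1.652262; d = 1/u = 0.605231
p_u = 0.154195, p_m = 0.666667, p_d = 0.179138
Discount per step: exp(-r*dt) = 0.970931
Stock lattice S(k, j) with j the centered position index:
  k=0: S(0,+0) = 110.8900
  k=1: S(1,-1) = 67.1140; S(1,+0) = 110.8900; S(1,+1) = 183.2194
  k=2: S(2,-2) = 40.6195; S(2,-1) = 67.1140; S(2,+0) = 110.8900; S(2,+1) = 183.2194; S(2,+2) = 302.7264
Terminal payoffs V(N, j) = max(S_T - K, 0):
  V(2,-2) = 0.000000; V(2,-1) = 0.000000; V(2,+0) = 6.630000; V(2,+1) = 78.959359; V(2,+2) = 198.466426
Backward induction: V(k, j) = exp(-r*dt) * [p_u * V(k+1, j+1) + p_m * V(k+1, j) + p_d * V(k+1, j-1)]
  V(1,-1) = exp(-r*dt) * [p_u*6.630000 + p_m*0.000000 + p_d*0.000000] = 0.992596
  V(1,+0) = exp(-r*dt) * [p_u*78.959359 + p_m*6.630000 + p_d*0.000000] = 16.112746
  V(1,+1) = exp(-r*dt) * [p_u*198.466426 + p_m*78.959359 + p_d*6.630000] = 81.975524
  V(0,+0) = exp(-r*dt) * [p_u*81.975524 + p_m*16.112746 + p_d*0.992596] = 22.875008

Answer: Price = V(0,0) = 22.8750


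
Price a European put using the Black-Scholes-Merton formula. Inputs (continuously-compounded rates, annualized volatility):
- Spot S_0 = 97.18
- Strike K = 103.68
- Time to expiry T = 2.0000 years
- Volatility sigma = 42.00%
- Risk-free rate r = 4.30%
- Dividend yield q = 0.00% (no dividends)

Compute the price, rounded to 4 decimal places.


Answer: Price = 21.4471

Derivation:
d1 = (ln(S/K) + (r - q + 0.5*sigma^2) * T) / (sigma * sqrt(T)) = 0.33277067
d2 = d1 - sigma * sqrt(T) = -0.26119902
exp(-rT) = 0.91759423; exp(-qT) = 1.00000000
P = K * exp(-rT) * N(-d2) - S_0 * exp(-qT) * N(-d1)
N(-d1) = 0.36965370; N(-d2) = 0.60303048
P = 103.6800 * 0.91759423 * 0.60303048 - 97.1800 * 1.00000000 * 0.36965370 = 21.4471


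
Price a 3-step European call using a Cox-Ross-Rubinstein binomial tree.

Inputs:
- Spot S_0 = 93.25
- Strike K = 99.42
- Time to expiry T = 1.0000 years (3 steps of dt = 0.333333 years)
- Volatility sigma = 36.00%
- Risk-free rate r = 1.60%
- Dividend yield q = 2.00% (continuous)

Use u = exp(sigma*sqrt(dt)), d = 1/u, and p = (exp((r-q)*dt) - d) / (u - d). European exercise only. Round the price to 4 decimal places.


dt = T/N = 0.333333
u = exp(sigma*sqrt(dt)) = 1.231024; d = 1/u = 0.812332
p = (exp((r-q)*dt) - d) / (u - d) = 0.445042
Discount per step: exp(-r*dt) = 0.994681
Stock lattice S(k, i) with i counting down-moves:
  k=0: S(0,0) = 93.2500
  k=1: S(1,0) = 114.7930; S(1,1) = 75.7500
  k=2: S(2,0) = 141.3129; S(2,1) = 93.2500; S(2,2) = 61.5341
  k=3: S(3,0) = 173.9595; S(3,1) = 114.7930; S(3,2) = 75.7500; S(3,3) = 49.9861
Terminal payoffs V(N, i) = max(S_T - K, 0):
  V(3,0) = 74.539471; V(3,1) = 15.372960; V(3,2) = 0.000000; V(3,3) = 0.000000
Backward induction: V(k, i) = exp(-r*dt) * [p * V(k+1, i) + (1-p) * V(k+1, i+1)].
  V(2,0) = exp(-r*dt) * [p*74.539471 + (1-p)*15.372960] = 41.482730
  V(2,1) = exp(-r*dt) * [p*15.372960 + (1-p)*0.000000] = 6.805226
  V(2,2) = exp(-r*dt) * [p*0.000000 + (1-p)*0.000000] = 0.000000
  V(1,0) = exp(-r*dt) * [p*41.482730 + (1-p)*6.805226] = 22.119895
  V(1,1) = exp(-r*dt) * [p*6.805226 + (1-p)*0.000000] = 3.012504
  V(0,0) = exp(-r*dt) * [p*22.119895 + (1-p)*3.012504] = 11.454846

Answer: Price = V(0,0) = 11.4548


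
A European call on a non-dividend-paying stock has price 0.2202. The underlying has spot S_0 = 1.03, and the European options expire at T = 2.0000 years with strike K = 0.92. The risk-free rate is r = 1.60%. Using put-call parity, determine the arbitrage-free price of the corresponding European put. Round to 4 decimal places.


Put-call parity: C - P = S_0 * exp(-qT) - K * exp(-rT).
S_0 * exp(-qT) = 1.0300 * 1.00000000 = 1.03000000
K * exp(-rT) = 0.9200 * 0.96850658 = 0.89102606
P = C - S*exp(-qT) + K*exp(-rT)
P = 0.2202 - 1.03000000 + 0.89102606 = 0.0812

Answer: Put price = 0.0812


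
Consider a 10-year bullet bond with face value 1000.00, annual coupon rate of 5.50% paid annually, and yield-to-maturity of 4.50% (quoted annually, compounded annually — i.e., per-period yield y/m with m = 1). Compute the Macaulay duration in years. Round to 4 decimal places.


Coupon per period c = face * coupon_rate / m = 55.000000
Periods per year m = 1; per-period yield y/m = 0.045000
Number of cashflows N = 10
Cashflows (t years, CF_t, discount factor 1/(1+y/m)^(m*t), PV):
  t = 1.0000: CF_t = 55.000000, DF = 0.956938, PV = 52.631579
  t = 2.0000: CF_t = 55.000000, DF = 0.915730, PV = 50.365147
  t = 3.0000: CF_t = 55.000000, DF = 0.876297, PV = 48.196313
  t = 4.0000: CF_t = 55.000000, DF = 0.838561, PV = 46.120874
  t = 5.0000: CF_t = 55.000000, DF = 0.802451, PV = 44.134808
  t = 6.0000: CF_t = 55.000000, DF = 0.767896, PV = 42.234266
  t = 7.0000: CF_t = 55.000000, DF = 0.734828, PV = 40.415565
  t = 8.0000: CF_t = 55.000000, DF = 0.703185, PV = 38.675182
  t = 9.0000: CF_t = 55.000000, DF = 0.672904, PV = 37.009744
  t = 10.0000: CF_t = 1055.000000, DF = 0.643928, PV = 679.343705
Price P = sum_t PV_t = 1079.127182
Macaulay numerator sum_t t * PV_t:
  t * PV_t at t = 1.0000: 52.631579
  t * PV_t at t = 2.0000: 100.730295
  t * PV_t at t = 3.0000: 144.588940
  t * PV_t at t = 4.0000: 184.483496
  t * PV_t at t = 5.0000: 220.674038
  t * PV_t at t = 6.0000: 253.405594
  t * PV_t at t = 7.0000: 282.908956
  t * PV_t at t = 8.0000: 309.401456
  t * PV_t at t = 9.0000: 333.087692
  t * PV_t at t = 10.0000: 6793.437045
Macaulay duration D = (sum_t t * PV_t) / P = 8675.349089 / 1079.127182 = 8.039228

Answer: Macaulay duration = 8.0392 years


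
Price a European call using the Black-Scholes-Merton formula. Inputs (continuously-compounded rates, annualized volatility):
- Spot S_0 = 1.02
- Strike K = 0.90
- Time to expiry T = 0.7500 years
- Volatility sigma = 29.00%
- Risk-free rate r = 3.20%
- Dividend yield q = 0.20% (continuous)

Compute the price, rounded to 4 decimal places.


d1 = (ln(S/K) + (r - q + 0.5*sigma^2) * T) / (sigma * sqrt(T)) = 0.71352786
d2 = d1 - sigma * sqrt(T) = 0.46238049
exp(-rT) = 0.97628571; exp(-qT) = 0.99850112
C = S_0 * exp(-qT) * N(d1) - K * exp(-rT) * N(d2)
N(d1) = 0.76224041; N(d2) = 0.67809576
C = 1.0200 * 0.99850112 * 0.76224041 - 0.9000 * 0.97628571 * 0.67809576 = 0.1805

Answer: Price = 0.1805


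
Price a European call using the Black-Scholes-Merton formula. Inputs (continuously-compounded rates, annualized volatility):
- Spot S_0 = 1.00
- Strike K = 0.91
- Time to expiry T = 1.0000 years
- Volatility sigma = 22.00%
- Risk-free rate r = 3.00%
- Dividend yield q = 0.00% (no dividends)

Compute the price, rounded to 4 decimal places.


Answer: Price = 0.1537

Derivation:
d1 = (ln(S/K) + (r - q + 0.5*sigma^2) * T) / (sigma * sqrt(T)) = 0.67504854
d2 = d1 - sigma * sqrt(T) = 0.45504854
exp(-rT) = 0.97044553; exp(-qT) = 1.00000000
C = S_0 * exp(-qT) * N(d1) - K * exp(-rT) * N(d2)
N(d1) = 0.75017754; N(d2) = 0.67546284
C = 1.0000 * 1.00000000 * 0.75017754 - 0.9100 * 0.97044553 * 0.67546284 = 0.1537


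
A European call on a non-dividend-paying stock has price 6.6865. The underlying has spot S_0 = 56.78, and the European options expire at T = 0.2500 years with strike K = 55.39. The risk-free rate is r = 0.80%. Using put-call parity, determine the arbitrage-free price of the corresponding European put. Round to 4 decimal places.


Answer: Put price = 5.1858

Derivation:
Put-call parity: C - P = S_0 * exp(-qT) - K * exp(-rT).
S_0 * exp(-qT) = 56.7800 * 1.00000000 = 56.78000000
K * exp(-rT) = 55.3900 * 0.99800200 = 55.27933071
P = C - S*exp(-qT) + K*exp(-rT)
P = 6.6865 - 56.78000000 + 55.27933071 = 5.1858


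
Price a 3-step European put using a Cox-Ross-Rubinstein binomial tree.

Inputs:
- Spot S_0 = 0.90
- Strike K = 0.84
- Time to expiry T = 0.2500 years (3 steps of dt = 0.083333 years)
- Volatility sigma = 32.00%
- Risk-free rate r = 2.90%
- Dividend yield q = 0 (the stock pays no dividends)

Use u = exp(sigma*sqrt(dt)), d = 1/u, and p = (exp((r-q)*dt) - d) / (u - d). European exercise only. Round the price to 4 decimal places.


dt = T/N = 0.083333
u = exp(sigma*sqrt(dt)) = 1.096777; d = 1/u = 0.911762
p = (exp((r-q)*dt) - d) / (u - d) = 0.490000
Discount per step: exp(-r*dt) = 0.997586
Stock lattice S(k, i) with i counting down-moves:
  k=0: S(0,0) = 0.9000
  k=1: S(1,0) = 0.9871; S(1,1) = 0.8206
  k=2: S(2,0) = 1.0826; S(2,1) = 0.9000; S(2,2) = 0.7482
  k=3: S(3,0) = 1.1874; S(3,1) = 0.9871; S(3,2) = 0.8206; S(3,3) = 0.6822
Terminal payoffs V(N, i) = max(K - S_T, 0):
  V(3,0) = 0.000000; V(3,1) = 0.000000; V(3,2) = 0.019414; V(3,3) = 0.157838
Backward induction: V(k, i) = exp(-r*dt) * [p * V(k+1, i) + (1-p) * V(k+1, i+1)].
  V(2,0) = exp(-r*dt) * [p*0.000000 + (1-p)*0.000000] = 0.000000
  V(2,1) = exp(-r*dt) * [p*0.000000 + (1-p)*0.019414] = 0.009877
  V(2,2) = exp(-r*dt) * [p*0.019414 + (1-p)*0.157838] = 0.089793
  V(1,0) = exp(-r*dt) * [p*0.000000 + (1-p)*0.009877] = 0.005025
  V(1,1) = exp(-r*dt) * [p*0.009877 + (1-p)*0.089793] = 0.050512
  V(0,0) = exp(-r*dt) * [p*0.005025 + (1-p)*0.050512] = 0.028155

Answer: Price = V(0,0) = 0.0282


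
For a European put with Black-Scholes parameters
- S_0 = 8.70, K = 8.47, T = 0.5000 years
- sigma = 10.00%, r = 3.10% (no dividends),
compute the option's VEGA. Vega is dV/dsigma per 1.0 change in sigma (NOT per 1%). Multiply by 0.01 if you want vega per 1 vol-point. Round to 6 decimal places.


Answer: Vega = 2.008070

Derivation:
d1 = 0.6334618503; d2 = 0.5627511722
phi(d1) = 0.3264183327; exp(-qT) = 1.0000000000; exp(-rT) = 0.9846195068
Vega = S * exp(-qT) * phi(d1) * sqrt(T) = 8.7000 * 1.0000000000 * 0.3264183327 * 0.7071067812 = 2.008070


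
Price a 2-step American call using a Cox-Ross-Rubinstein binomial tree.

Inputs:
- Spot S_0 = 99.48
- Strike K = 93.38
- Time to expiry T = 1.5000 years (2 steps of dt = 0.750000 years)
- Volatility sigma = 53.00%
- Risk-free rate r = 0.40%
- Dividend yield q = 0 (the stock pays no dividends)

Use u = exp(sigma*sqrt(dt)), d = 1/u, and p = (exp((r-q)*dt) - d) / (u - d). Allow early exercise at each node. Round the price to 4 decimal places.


dt = T/N = 0.750000
u = exp(sigma*sqrt(dt)) = 1.582480; d = 1/u = 0.631919
p = (exp((r-q)*dt) - d) / (u - d) = 0.390385
Discount per step: exp(-r*dt) = 0.997004
Stock lattice S(k, i) with i counting down-moves:
  k=0: S(0,0) = 99.4800
  k=1: S(1,0) = 157.4251; S(1,1) = 62.8633
  k=2: S(2,0) = 249.1222; S(2,1) = 99.4800; S(2,2) = 39.7246
Terminal payoffs V(N, i) = max(S_T - K, 0):
  V(2,0) = 155.742202; V(2,1) = 6.100000; V(2,2) = 0.000000
Backward induction: V(k, i) = exp(-r*dt) * [p * V(k+1, i) + (1-p) * V(k+1, i+1)]; then take max(V_cont, immediate exercise) for American.
  V(1,0) = exp(-r*dt) * [p*155.742202 + (1-p)*6.100000] = 64.324866; exercise = 64.045146; V(1,0) = max -> 64.324866
  V(1,1) = exp(-r*dt) * [p*6.100000 + (1-p)*0.000000] = 2.374218; exercise = 0.000000; V(1,1) = max -> 2.374218
  V(0,0) = exp(-r*dt) * [p*64.324866 + (1-p)*2.374218] = 26.479289; exercise = 6.100000; V(0,0) = max -> 26.479289

Answer: Price = V(0,0) = 26.4793


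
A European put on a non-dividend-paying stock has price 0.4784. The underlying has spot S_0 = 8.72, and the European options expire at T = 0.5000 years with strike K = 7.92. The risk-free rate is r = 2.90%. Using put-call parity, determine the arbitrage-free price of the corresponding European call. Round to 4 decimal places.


Answer: Call price = 1.3924

Derivation:
Put-call parity: C - P = S_0 * exp(-qT) - K * exp(-rT).
S_0 * exp(-qT) = 8.7200 * 1.00000000 = 8.72000000
K * exp(-rT) = 7.9200 * 0.98560462 = 7.80598858
C = P + S*exp(-qT) - K*exp(-rT)
C = 0.4784 + 8.72000000 - 7.80598858 = 1.3924


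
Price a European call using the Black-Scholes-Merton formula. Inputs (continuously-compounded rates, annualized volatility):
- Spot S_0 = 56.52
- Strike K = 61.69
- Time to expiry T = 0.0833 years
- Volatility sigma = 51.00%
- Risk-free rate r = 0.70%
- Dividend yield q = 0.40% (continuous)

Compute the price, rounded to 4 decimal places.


d1 = (ln(S/K) + (r - q + 0.5*sigma^2) * T) / (sigma * sqrt(T)) = -0.51934025
d2 = d1 - sigma * sqrt(T) = -0.66653512
exp(-rT) = 0.99941707; exp(-qT) = 0.99966686
C = S_0 * exp(-qT) * N(d1) - K * exp(-rT) * N(d2)
N(d1) = 0.30176175; N(d2) = 0.25253456
C = 56.5200 * 0.99966686 * 0.30176175 - 61.6900 * 0.99941707 * 0.25253456 = 1.4801

Answer: Price = 1.4801


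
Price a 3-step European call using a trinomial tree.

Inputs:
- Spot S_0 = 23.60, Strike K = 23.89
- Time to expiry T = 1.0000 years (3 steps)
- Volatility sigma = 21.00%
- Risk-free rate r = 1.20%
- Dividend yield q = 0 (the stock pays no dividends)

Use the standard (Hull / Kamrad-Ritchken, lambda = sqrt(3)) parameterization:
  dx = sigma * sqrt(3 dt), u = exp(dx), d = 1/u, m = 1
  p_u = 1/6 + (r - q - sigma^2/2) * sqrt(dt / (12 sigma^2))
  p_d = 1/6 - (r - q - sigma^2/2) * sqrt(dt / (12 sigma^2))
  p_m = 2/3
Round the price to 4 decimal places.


Answer: Price = V(0,0) = 1.8396

Derivation:
dt = T/N = 0.333333; dx = sigma*sqrt(3*dt) = 0.210000
u = exp(dx) = 1.233678; d = 1/u = 0.810584
p_u = 0.158690, p_m = 0.666667, p_d = 0.174643
Discount per step: exp(-r*dt) = 0.996008
Stock lattice S(k, j) with j the centered position index:
  k=0: S(0,+0) = 23.6000
  k=1: S(1,-1) = 19.1298; S(1,+0) = 23.6000; S(1,+1) = 29.1148
  k=2: S(2,-2) = 15.5063; S(2,-1) = 19.1298; S(2,+0) = 23.6000; S(2,+1) = 29.1148; S(2,+2) = 35.9183
  k=3: S(3,-3) = 12.5692; S(3,-2) = 15.5063; S(3,-1) = 19.1298; S(3,+0) = 23.6000; S(3,+1) = 29.1148; S(3,+2) = 35.9183; S(3,+3) = 44.3116
Terminal payoffs V(N, j) = max(S_T - K, 0):
  V(3,-3) = 0.000000; V(3,-2) = 0.000000; V(3,-1) = 0.000000; V(3,+0) = 0.000000; V(3,+1) = 5.224802; V(3,+2) = 12.028293; V(3,+3) = 20.421610
Backward induction: V(k, j) = exp(-r*dt) * [p_u * V(k+1, j+1) + p_m * V(k+1, j) + p_d * V(k+1, j-1)]
  V(2,-2) = exp(-r*dt) * [p_u*0.000000 + p_m*0.000000 + p_d*0.000000] = 0.000000
  V(2,-1) = exp(-r*dt) * [p_u*0.000000 + p_m*0.000000 + p_d*0.000000] = 0.000000
  V(2,+0) = exp(-r*dt) * [p_u*5.224802 + p_m*0.000000 + p_d*0.000000] = 0.825816
  V(2,+1) = exp(-r*dt) * [p_u*12.028293 + p_m*5.224802 + p_d*0.000000] = 5.370452
  V(2,+2) = exp(-r*dt) * [p_u*20.421610 + p_m*12.028293 + p_d*5.224802] = 12.123460
  V(1,-1) = exp(-r*dt) * [p_u*0.825816 + p_m*0.000000 + p_d*0.000000] = 0.130526
  V(1,+0) = exp(-r*dt) * [p_u*5.370452 + p_m*0.825816 + p_d*0.000000] = 1.397184
  V(1,+1) = exp(-r*dt) * [p_u*12.123460 + p_m*5.370452 + p_d*0.825816] = 5.625854
  V(0,+0) = exp(-r*dt) * [p_u*5.625854 + p_m*1.397184 + p_d*0.130526] = 1.839647


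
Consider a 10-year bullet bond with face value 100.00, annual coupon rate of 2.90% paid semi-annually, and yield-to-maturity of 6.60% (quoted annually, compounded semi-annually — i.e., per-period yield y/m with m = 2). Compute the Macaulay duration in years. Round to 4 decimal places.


Answer: Macaulay duration = 8.4851 years

Derivation:
Coupon per period c = face * coupon_rate / m = 1.450000
Periods per year m = 2; per-period yield y/m = 0.033000
Number of cashflows N = 20
Cashflows (t years, CF_t, discount factor 1/(1+y/m)^(m*t), PV):
  t = 0.5000: CF_t = 1.450000, DF = 0.968054, PV = 1.403679
  t = 1.0000: CF_t = 1.450000, DF = 0.937129, PV = 1.358837
  t = 1.5000: CF_t = 1.450000, DF = 0.907192, PV = 1.315428
  t = 2.0000: CF_t = 1.450000, DF = 0.878211, PV = 1.273405
  t = 2.5000: CF_t = 1.450000, DF = 0.850156, PV = 1.232726
  t = 3.0000: CF_t = 1.450000, DF = 0.822997, PV = 1.193345
  t = 3.5000: CF_t = 1.450000, DF = 0.796705, PV = 1.155223
  t = 4.0000: CF_t = 1.450000, DF = 0.771254, PV = 1.118318
  t = 4.5000: CF_t = 1.450000, DF = 0.746616, PV = 1.082593
  t = 5.0000: CF_t = 1.450000, DF = 0.722764, PV = 1.048008
  t = 5.5000: CF_t = 1.450000, DF = 0.699675, PV = 1.014529
  t = 6.0000: CF_t = 1.450000, DF = 0.677323, PV = 0.982119
  t = 6.5000: CF_t = 1.450000, DF = 0.655686, PV = 0.950745
  t = 7.0000: CF_t = 1.450000, DF = 0.634739, PV = 0.920372
  t = 7.5000: CF_t = 1.450000, DF = 0.614462, PV = 0.890970
  t = 8.0000: CF_t = 1.450000, DF = 0.594833, PV = 0.862507
  t = 8.5000: CF_t = 1.450000, DF = 0.575830, PV = 0.834954
  t = 9.0000: CF_t = 1.450000, DF = 0.557435, PV = 0.808281
  t = 9.5000: CF_t = 1.450000, DF = 0.539627, PV = 0.782460
  t = 10.0000: CF_t = 101.450000, DF = 0.522388, PV = 52.996309
Price P = sum_t PV_t = 73.224807
Macaulay numerator sum_t t * PV_t:
  t * PV_t at t = 0.5000: 0.701839
  t * PV_t at t = 1.0000: 1.358837
  t * PV_t at t = 1.5000: 1.973142
  t * PV_t at t = 2.0000: 2.546811
  t * PV_t at t = 2.5000: 3.081814
  t * PV_t at t = 3.0000: 3.580035
  t * PV_t at t = 3.5000: 4.043280
  t * PV_t at t = 4.0000: 4.473273
  t * PV_t at t = 4.5000: 4.871667
  t * PV_t at t = 5.0000: 5.240042
  t * PV_t at t = 5.5000: 5.579909
  t * PV_t at t = 6.0000: 5.892714
  t * PV_t at t = 6.5000: 6.179839
  t * PV_t at t = 7.0000: 6.442606
  t * PV_t at t = 7.5000: 6.682277
  t * PV_t at t = 8.0000: 6.900060
  t * PV_t at t = 8.5000: 7.097109
  t * PV_t at t = 9.0000: 7.274526
  t * PV_t at t = 9.5000: 7.433366
  t * PV_t at t = 10.0000: 529.963087
Macaulay duration D = (sum_t t * PV_t) / P = 621.316233 / 73.224807 = 8.485051
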